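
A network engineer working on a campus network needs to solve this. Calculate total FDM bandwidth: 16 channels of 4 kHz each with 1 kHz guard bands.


Given: 16 channels, 4 kHz each, guard = 1 kHz
Channel bandwidth = 16 * 4 = 64 kHz
Guard bands = 15 gaps * 1 kHz = 15 kHz
Total = 64 + 15 = 79 kHz

79


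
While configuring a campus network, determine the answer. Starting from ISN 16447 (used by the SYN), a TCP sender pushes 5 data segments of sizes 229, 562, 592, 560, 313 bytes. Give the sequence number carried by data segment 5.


The SYN occupies sequence number ISN = 16447, so the first data byte is ISN + 1 = 16448.
SEQ of data segment i = (ISN + 1) + sum of payload sizes of segments 1..i-1.
Segment 1: SEQ = 16448, payload = 229 bytes
Segment 2: SEQ = 16677, payload = 562 bytes
Segment 3: SEQ = 17239, payload = 592 bytes
Segment 4: SEQ = 17831, payload = 560 bytes
Segment 5: SEQ = 18391, payload = 313 bytes
SEQ of segment 5 = 16448 + 229 + 562 + 592 + 560 = 18391

18391


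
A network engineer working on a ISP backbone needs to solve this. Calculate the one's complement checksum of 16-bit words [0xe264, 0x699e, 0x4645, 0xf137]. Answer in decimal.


Given words: [0xe264, 0x699e, 0x4645, 0xf137]
Step 1: Sum all words
Raw sum = 57956 + 27038 + 17989 + 61751 = 164734
Step 2: Fold carry: (33662 + 2) = 33664
One's complement = ~33664 & 0xFFFF = 31871

31871


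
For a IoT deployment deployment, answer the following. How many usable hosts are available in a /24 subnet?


Given: subnet mask /24
Host bits = 32 - 24 = 8
Total addresses = 2^8 = 256
Usable hosts = 256 - 2 (network + broadcast) = 254

254


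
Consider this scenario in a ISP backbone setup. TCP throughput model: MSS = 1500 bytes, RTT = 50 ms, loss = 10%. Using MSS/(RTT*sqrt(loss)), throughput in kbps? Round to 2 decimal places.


Given: MSS = 1500 bytes, RTT = 50 ms, loss = 10%
RTT in seconds = 50 / 1000 = 0.05
Loss rate = 10% = 0.1
sqrt(loss) = sqrt(0.1) = 0.316227766017
Throughput (bytes/s) = 1500 / (0.05 * 0.316227766017) = 94868.3298
Throughput (kbps) = 94868.3298 * 8 / 1000 = 758.946638 -> 758.95 kbps (2 dp)

758.95


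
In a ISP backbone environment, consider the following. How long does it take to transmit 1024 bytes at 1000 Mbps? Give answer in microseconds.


Given: packet = 1024 bytes, bandwidth = 1000 Mbps
Packet in bits = 1024 * 8 = 8192 bits
Bandwidth = 1000 * 10^6 = 1000000000 bps
Time = 8192 / 1000000000 seconds
Time in us = 8192 * 10^6 / 1000000000 = 8.192

8.192


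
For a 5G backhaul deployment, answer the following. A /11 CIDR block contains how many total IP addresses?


Given: CIDR prefix /11
Host bits = 32 - 11 = 21
Total addresses = 2^21 = 2097152

2097152


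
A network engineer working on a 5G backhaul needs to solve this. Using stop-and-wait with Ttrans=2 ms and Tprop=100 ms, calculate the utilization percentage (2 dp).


Given: Ttrans = 2 ms, Tprop = 100 ms
RTT = 2 * Tprop = 2 * 100 = 200 ms
U = Ttrans / (Ttrans + RTT)
U = 2 / (2 + 200)
U = 2 / 202 = 0.009901
U% = 0.99%

0.99


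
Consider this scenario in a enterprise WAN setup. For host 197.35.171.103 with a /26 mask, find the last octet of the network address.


Given: IP = 197.35.171.103, prefix = /26
Subnet mask = 255.255.255.192
Last octet of IP: 103
Last octet of mask: 192
Network last octet = 103 AND 192 = 64

64


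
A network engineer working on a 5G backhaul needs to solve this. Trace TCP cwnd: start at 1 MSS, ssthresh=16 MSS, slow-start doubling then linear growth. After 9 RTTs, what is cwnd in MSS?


RTT 0: cwnd = 1 MSS (initial)
RTT 1: cwnd = 2 MSS (slow start, doubled)
RTT 2: cwnd = 4 MSS (slow start, doubled)
RTT 3: cwnd = 8 MSS (slow start, doubled)
RTT 4: cwnd = 16 MSS (slow start, doubled)
RTT 5: cwnd = 17 MSS (congestion avoidance, +1)
RTT 6: cwnd = 18 MSS (congestion avoidance, +1)
RTT 7: cwnd = 19 MSS (congestion avoidance, +1)
RTT 8: cwnd = 20 MSS (congestion avoidance, +1)
RTT 9: cwnd = 21 MSS (congestion avoidance, +1)

21


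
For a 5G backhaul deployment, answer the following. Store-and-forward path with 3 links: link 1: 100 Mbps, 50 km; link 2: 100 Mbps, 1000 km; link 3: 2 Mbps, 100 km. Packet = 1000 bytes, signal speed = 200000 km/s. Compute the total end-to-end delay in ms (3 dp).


Packet = 1000 bytes = 8000 bits. Store-and-forward: sum (t_trans + t_prop) per link.
Link 1: t_trans = 8000/(100*10^6) s = 0.0800 ms; t_prop = 50/200000 s = 0.2500 ms; subtotal = 0.3300 ms
Link 2: t_trans = 8000/(100*10^6) s = 0.0800 ms; t_prop = 1000/200000 s = 5.0000 ms; subtotal = 5.0800 ms
Link 3: t_trans = 8000/(2*10^6) s = 4.0000 ms; t_prop = 100/200000 s = 0.5000 ms; subtotal = 4.5000 ms
End-to-end = 0.3300 + 5.0800 + 4.5000 = 9.9100 ms -> 9.910 ms (3 dp)

9.910


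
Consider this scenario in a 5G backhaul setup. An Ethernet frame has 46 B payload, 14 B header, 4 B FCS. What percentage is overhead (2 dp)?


Given: payload = 46 B, header = 14 B, trailer = 4 B
Overhead bytes = header + trailer = 14 + 4 = 18
Total frame = payload + overhead = 46 + 18 = 64
Overhead % = 18 / 64 * 100 = 28.1250% -> 28.13% (2 dp)

28.13


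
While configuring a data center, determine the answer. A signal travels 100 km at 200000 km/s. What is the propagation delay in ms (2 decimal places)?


Given: distance = 100 km, speed = 200000 km/s
Delay = distance / speed = 100 / 200000 seconds
Delay in ms = 100 * 1000 / 200000
Delay = 0.5000 ms
Rounded to 2 dp = 0.50 ms

0.50


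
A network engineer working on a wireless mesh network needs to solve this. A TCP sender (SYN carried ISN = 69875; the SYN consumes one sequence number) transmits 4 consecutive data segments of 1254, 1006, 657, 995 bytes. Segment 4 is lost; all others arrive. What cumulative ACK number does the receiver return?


SYN uses sequence number 69875; first data byte = ISN + 1 = 69876.
Segment 1: SEQ = 69876, len = 1254 B, covers [69876, 71129]
Segment 2: SEQ = 71130, len = 1006 B, covers [71130, 72135]
Segment 3: SEQ = 72136, len = 657 B, covers [72136, 72792]
Segment 4: SEQ = 72793, len = 995 B, covers [72793, 73787] [LOST]
In-order data received: bytes [69876, 72792] (segments 1..3).
Segment 4 missing -> gap begins at byte 72793.
Cumulative ACK = next expected in-order byte = 69876 + 1254 + 1006 + 657 = 72793

72793


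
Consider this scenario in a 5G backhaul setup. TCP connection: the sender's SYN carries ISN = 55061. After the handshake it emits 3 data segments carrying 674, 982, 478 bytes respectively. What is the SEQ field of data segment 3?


The SYN occupies sequence number ISN = 55061, so the first data byte is ISN + 1 = 55062.
SEQ of data segment i = (ISN + 1) + sum of payload sizes of segments 1..i-1.
Segment 1: SEQ = 55062, payload = 674 bytes
Segment 2: SEQ = 55736, payload = 982 bytes
Segment 3: SEQ = 56718, payload = 478 bytes
SEQ of segment 3 = 55062 + 674 + 982 = 56718

56718


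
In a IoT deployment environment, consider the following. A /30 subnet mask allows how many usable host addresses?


Given: subnet mask /30
Host bits = 32 - 30 = 2
Total addresses = 2^2 = 4
Usable hosts = 4 - 2 (network + broadcast) = 2

2


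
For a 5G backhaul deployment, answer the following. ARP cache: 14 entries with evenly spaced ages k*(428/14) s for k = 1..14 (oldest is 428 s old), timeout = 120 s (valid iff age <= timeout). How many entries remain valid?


Ages are k * 428/14 s for k = 1..14 (spacing = 30.5714 s).
Entry k is valid iff k * 428/14 <= 120 iff k <= 14 * 120 / 428 = 3.9252
n_valid = floor(3.9252) = 3
(n_stale = 14 - 3 = 11)

3


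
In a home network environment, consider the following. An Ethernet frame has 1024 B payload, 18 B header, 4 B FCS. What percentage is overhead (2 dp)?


Given: payload = 1024 B, header = 18 B, trailer = 4 B
Overhead bytes = header + trailer = 18 + 4 = 22
Total frame = payload + overhead = 1024 + 22 = 1046
Overhead % = 22 / 1046 * 100 = 2.1033% -> 2.10% (2 dp)

2.10


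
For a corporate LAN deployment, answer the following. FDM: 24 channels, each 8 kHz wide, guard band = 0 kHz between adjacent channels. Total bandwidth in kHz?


Given: 24 channels, 8 kHz each, guard = 0 kHz
Channel bandwidth = 24 * 8 = 192 kHz
Guard bands = 23 gaps * 0 kHz = 0 kHz
Total = 192 + 0 = 192 kHz

192


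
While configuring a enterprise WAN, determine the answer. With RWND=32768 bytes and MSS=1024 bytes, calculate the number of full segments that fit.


Given: RWND = 32768 bytes, MSS = 1024 bytes
Full segments = floor(RWND / MSS)
Full segments = floor(32768 / 1024)
Full segments = floor(32.0) = 32

32


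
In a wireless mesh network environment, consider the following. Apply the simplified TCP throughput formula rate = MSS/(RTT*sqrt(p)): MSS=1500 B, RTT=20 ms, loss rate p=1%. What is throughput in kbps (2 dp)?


Given: MSS = 1500 bytes, RTT = 20 ms, loss = 1%
RTT in seconds = 20 / 1000 = 0.02
Loss rate = 1% = 0.01
sqrt(loss) = sqrt(0.01) = 0.1
Throughput (bytes/s) = 1500 / (0.02 * 0.1) = 750000.0000
Throughput (kbps) = 750000.0000 * 8 / 1000 = 6000.000000 -> 6000.00 kbps (2 dp)

6000.00


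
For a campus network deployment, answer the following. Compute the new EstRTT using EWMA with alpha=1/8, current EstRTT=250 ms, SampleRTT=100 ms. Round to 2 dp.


Given: EstRTT = 250 ms, SampleRTT = 100 ms, alpha = 1/8
New EstRTT = (1 - alpha) * EstRTT + alpha * SampleRTT
(7/8) * 250 = 218.75
(1/8) * 100 = 12.5
New EstRTT = 218.75 + 12.5 = 231.25 ms -> 231.25 ms (2 dp)

231.25


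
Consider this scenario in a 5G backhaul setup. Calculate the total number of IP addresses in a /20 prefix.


Given: CIDR prefix /20
Host bits = 32 - 20 = 12
Total addresses = 2^12 = 4096

4096


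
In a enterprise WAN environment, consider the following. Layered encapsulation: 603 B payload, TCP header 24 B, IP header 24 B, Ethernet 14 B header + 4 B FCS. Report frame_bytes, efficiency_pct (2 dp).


TCP segment = 603 + 24 = 627 B
IP packet = 627 + 24 = 651 B
Ethernet frame = 651 + 14 + 4 = 669 B
Efficiency = app / frame = 603 / 669 = 0.901345 = 90.1345% -> 90.13% (2 dp)

669, 90.13


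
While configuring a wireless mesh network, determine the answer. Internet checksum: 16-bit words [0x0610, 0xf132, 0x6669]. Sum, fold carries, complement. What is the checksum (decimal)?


Given words: [0x0610, 0xf132, 0x6669]
Step 1: Sum all words
Raw sum = 1552 + 61746 + 26217 = 89515
Step 2: Fold carry: (23979 + 1) = 23980
One's complement = ~23980 & 0xFFFF = 41555

41555


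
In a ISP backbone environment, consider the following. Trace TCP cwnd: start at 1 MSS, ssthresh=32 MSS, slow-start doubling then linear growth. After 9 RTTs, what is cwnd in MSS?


RTT 0: cwnd = 1 MSS (initial)
RTT 1: cwnd = 2 MSS (slow start, doubled)
RTT 2: cwnd = 4 MSS (slow start, doubled)
RTT 3: cwnd = 8 MSS (slow start, doubled)
RTT 4: cwnd = 16 MSS (slow start, doubled)
RTT 5: cwnd = 32 MSS (slow start, doubled)
RTT 6: cwnd = 33 MSS (congestion avoidance, +1)
RTT 7: cwnd = 34 MSS (congestion avoidance, +1)
RTT 8: cwnd = 35 MSS (congestion avoidance, +1)
RTT 9: cwnd = 36 MSS (congestion avoidance, +1)

36


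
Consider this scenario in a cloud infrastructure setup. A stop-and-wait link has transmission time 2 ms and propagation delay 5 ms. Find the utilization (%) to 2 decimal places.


Given: Ttrans = 2 ms, Tprop = 5 ms
RTT = 2 * Tprop = 2 * 5 = 10 ms
U = Ttrans / (Ttrans + RTT)
U = 2 / (2 + 10)
U = 2 / 12 = 0.166667
U% = 16.67%

16.67


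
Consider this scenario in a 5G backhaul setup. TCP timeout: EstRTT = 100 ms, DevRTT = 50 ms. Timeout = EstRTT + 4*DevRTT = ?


Given: EstRTT = 100 ms, DevRTT = 50 ms
Timeout = EstRTT + 4 * DevRTT
4 * DevRTT = 4 * 50 = 200
Timeout = 100 + 200 = 300 ms

300


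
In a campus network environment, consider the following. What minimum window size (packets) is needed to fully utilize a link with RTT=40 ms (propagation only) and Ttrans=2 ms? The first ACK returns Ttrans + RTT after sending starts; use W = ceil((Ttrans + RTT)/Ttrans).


Given: Ttrans = 2 ms, RTT = 40 ms (= 2 * Tprop, Tprop = 20 ms)
Time until first ACK returns = Ttrans + RTT = 2 + 40 = 42 ms
Need W * Ttrans >= Ttrans + RTT  ->  W >= (Ttrans + RTT) / Ttrans
(Ttrans + RTT) / Ttrans = 42 / 2 = 21
W_min = ceil(21) = 21

21


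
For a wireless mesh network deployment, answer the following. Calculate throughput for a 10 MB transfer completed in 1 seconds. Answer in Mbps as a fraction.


Given: file = 10 MB, time = 1 s
File in Mb = 10 * 8 = 80 Mb
Throughput = 80 / 1 Mbps
Throughput = 80 Mbps

80


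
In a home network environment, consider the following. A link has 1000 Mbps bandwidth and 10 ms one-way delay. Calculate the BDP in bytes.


Given: bandwidth = 1000 Mbps, delay = 10 ms
BDP in bits = 1000 * 10^6 * 10 / 1000
BDP in bits = 10000000
BDP in bytes = 10000000 / 8 = 1250000

1250000


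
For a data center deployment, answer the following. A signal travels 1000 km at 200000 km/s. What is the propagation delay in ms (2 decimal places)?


Given: distance = 1000 km, speed = 200000 km/s
Delay = distance / speed = 1000 / 200000 seconds
Delay in ms = 1000 * 1000 / 200000
Delay = 5.0000 ms
Rounded to 2 dp = 5.00 ms

5.00


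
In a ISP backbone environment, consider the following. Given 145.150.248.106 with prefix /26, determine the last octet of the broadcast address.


Given: IP = 145.150.248.106, prefix = /26
Host bits = 32 - 26 = 6
Network last octet = 106 AND mask = 64
Host part size = 2^6 - 1 = 63
Broadcast last octet = 64 OR 63 = 127

127


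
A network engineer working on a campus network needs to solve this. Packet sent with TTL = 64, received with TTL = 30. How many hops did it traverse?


Given: initial TTL = 64, received TTL = 30
Hops = initial TTL - received TTL
Hops = 64 - 30 = 34

34


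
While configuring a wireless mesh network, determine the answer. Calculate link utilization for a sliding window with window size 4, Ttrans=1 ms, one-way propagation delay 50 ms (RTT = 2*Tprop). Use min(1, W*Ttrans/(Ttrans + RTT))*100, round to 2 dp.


Given: W = 4, Ttrans = 1 ms, RTT = 100 ms (= 2 * Tprop, Tprop = 50 ms)
Cycle time = Ttrans + RTT = 1 + 100 = 101 ms (first packet sent until its ACK returns)
W * Ttrans = 4 * 1 = 4 ms of sending per cycle
W * Ttrans / (Ttrans + RTT) = 4 / 101 = 0.039604
U = min(1, 0.039604) = 0.039604
U% = 3.96%

3.96


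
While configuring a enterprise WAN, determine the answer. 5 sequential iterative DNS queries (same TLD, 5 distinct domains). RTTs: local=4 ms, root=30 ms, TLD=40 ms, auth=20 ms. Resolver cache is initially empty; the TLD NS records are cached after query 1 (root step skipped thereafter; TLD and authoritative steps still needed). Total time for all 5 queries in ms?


Lookup 1 (cold cache): local + root + TLD + auth = 4 + 30 + 40 + 20 = 94 ms
Lookups 2..5 (TLD NS cached -> skip root; new domain -> still ask TLD and auth): local + TLD + auth = 4 + 40 + 20 = 64 ms each
Remaining 4 lookups: 4 * 64 = 256 ms
Total = 94 + 256 = 350 ms

350


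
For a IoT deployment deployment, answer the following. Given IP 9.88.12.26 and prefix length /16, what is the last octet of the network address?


Given: IP = 9.88.12.26, prefix = /16
Subnet mask = 255.255.0.0
Last octet of IP: 26
Last octet of mask: 0
Network last octet = 26 AND 0 = 0

0


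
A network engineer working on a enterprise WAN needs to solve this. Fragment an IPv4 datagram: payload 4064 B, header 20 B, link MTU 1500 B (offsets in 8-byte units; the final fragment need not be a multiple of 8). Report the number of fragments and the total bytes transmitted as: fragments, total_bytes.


Max data per non-final fragment = floor((MTU - header)/8)*8 = floor((1500 - 20)/8)*8 = floor(1480/8)*8 = 1480 B
Final fragment needs no 8-byte alignment: it can carry up to MTU - header = 1480 B
Non-final fragments needed = ceil((payload - 1480) / 1480) = ceil(2584/1480) = ceil(1.7459) = 2
Number of fragments = 2 + 1 = 3
Fragment sizes (data): 2 * 1480 B + 1104 B (last, 1104 <= 1480 OK)
Total bytes sent = payload + n_frags * header = 4064 + 3*20 = 4064 + 60 = 4124 B

3, 4124


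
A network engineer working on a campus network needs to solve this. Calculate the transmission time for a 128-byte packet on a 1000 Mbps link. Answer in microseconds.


Given: packet = 128 bytes, bandwidth = 1000 Mbps
Packet in bits = 128 * 8 = 1024 bits
Bandwidth = 1000 * 10^6 = 1000000000 bps
Time = 1024 / 1000000000 seconds
Time in us = 1024 * 10^6 / 1000000000 = 1.024

1.024


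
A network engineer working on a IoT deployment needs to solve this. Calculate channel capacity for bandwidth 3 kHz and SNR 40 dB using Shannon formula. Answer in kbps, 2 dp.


Given: B = 3 kHz, SNR = 40 dB
SNR linear = 10^(40/10) = 10000
1 + SNR = 10001
log2(10001) = 13.2878566418
C = 3 * 1000 * 13.2878566418 = 39863.5699 bps
C = 39.863570 kbps -> 39.86 kbps (2 dp)

39.86


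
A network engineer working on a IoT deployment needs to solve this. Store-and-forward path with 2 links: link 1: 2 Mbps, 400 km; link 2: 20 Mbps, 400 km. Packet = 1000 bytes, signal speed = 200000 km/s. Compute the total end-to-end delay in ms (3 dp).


Packet = 1000 bytes = 8000 bits. Store-and-forward: sum (t_trans + t_prop) per link.
Link 1: t_trans = 8000/(2*10^6) s = 4.0000 ms; t_prop = 400/200000 s = 2.0000 ms; subtotal = 6.0000 ms
Link 2: t_trans = 8000/(20*10^6) s = 0.4000 ms; t_prop = 400/200000 s = 2.0000 ms; subtotal = 2.4000 ms
End-to-end = 6.0000 + 2.4000 = 8.4000 ms -> 8.400 ms (3 dp)

8.400


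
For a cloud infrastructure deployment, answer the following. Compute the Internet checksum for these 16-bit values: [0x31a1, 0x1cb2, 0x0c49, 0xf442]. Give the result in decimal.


Given words: [0x31a1, 0x1cb2, 0x0c49, 0xf442]
Step 1: Sum all words
Raw sum = 12705 + 7346 + 3145 + 62530 = 85726
Step 2: Fold carry: (20190 + 1) = 20191
One's complement = ~20191 & 0xFFFF = 45344

45344


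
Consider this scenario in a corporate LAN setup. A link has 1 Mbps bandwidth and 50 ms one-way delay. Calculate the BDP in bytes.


Given: bandwidth = 1 Mbps, delay = 50 ms
BDP in bits = 1 * 10^6 * 50 / 1000
BDP in bits = 50000
BDP in bytes = 50000 / 8 = 6250

6250


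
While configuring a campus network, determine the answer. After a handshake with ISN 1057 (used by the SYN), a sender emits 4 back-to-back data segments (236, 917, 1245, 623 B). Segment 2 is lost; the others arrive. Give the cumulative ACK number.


SYN uses sequence number 1057; first data byte = ISN + 1 = 1058.
Segment 1: SEQ = 1058, len = 236 B, covers [1058, 1293]
Segment 2: SEQ = 1294, len = 917 B, covers [1294, 2210] [LOST]
Segment 3: SEQ = 2211, len = 1245 B, covers [2211, 3455]
Segment 4: SEQ = 3456, len = 623 B, covers [3456, 4078]
In-order data received: bytes [1058, 1293] (segments 1..1).
Segment 2 missing -> gap begins at byte 1294; later segments buffered out of order.
Cumulative ACK = next expected in-order byte = 1058 + 236 = 1294

1294


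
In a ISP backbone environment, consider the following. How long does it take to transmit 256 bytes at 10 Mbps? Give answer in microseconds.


Given: packet = 256 bytes, bandwidth = 10 Mbps
Packet in bits = 256 * 8 = 2048 bits
Bandwidth = 10 * 10^6 = 10000000 bps
Time = 2048 / 10000000 seconds
Time in us = 2048 * 10^6 / 10000000 = 204.8

204.8


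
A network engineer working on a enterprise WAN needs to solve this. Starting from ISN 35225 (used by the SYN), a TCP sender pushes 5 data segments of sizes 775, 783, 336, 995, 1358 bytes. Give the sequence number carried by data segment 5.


The SYN occupies sequence number ISN = 35225, so the first data byte is ISN + 1 = 35226.
SEQ of data segment i = (ISN + 1) + sum of payload sizes of segments 1..i-1.
Segment 1: SEQ = 35226, payload = 775 bytes
Segment 2: SEQ = 36001, payload = 783 bytes
Segment 3: SEQ = 36784, payload = 336 bytes
Segment 4: SEQ = 37120, payload = 995 bytes
Segment 5: SEQ = 38115, payload = 1358 bytes
SEQ of segment 5 = 35226 + 775 + 783 + 336 + 995 = 38115

38115


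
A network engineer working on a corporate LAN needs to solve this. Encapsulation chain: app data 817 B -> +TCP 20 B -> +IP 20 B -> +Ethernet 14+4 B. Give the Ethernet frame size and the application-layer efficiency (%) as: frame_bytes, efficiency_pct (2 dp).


TCP segment = 817 + 20 = 837 B
IP packet = 837 + 20 = 857 B
Ethernet frame = 857 + 14 + 4 = 875 B
Efficiency = app / frame = 817 / 875 = 0.933714 = 93.3714% -> 93.37% (2 dp)

875, 93.37


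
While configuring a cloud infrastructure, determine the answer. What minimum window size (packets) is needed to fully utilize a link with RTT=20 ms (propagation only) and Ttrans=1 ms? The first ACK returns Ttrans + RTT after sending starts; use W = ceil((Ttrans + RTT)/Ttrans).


Given: Ttrans = 1 ms, RTT = 20 ms (= 2 * Tprop, Tprop = 10 ms)
Time until first ACK returns = Ttrans + RTT = 1 + 20 = 21 ms
Need W * Ttrans >= Ttrans + RTT  ->  W >= (Ttrans + RTT) / Ttrans
(Ttrans + RTT) / Ttrans = 21 / 1 = 21
W_min = ceil(21) = 21

21


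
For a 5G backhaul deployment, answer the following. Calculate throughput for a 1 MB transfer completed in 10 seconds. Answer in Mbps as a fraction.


Given: file = 1 MB, time = 10 s
File in Mb = 1 * 8 = 8 Mb
Throughput = 8 / 10 Mbps
Throughput = 4/5 Mbps

4/5


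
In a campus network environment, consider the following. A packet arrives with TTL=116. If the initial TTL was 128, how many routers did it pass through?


Given: initial TTL = 128, received TTL = 116
Hops = initial TTL - received TTL
Hops = 128 - 116 = 12

12


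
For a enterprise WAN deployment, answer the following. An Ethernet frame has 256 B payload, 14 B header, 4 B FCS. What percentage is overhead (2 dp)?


Given: payload = 256 B, header = 14 B, trailer = 4 B
Overhead bytes = header + trailer = 14 + 4 = 18
Total frame = payload + overhead = 256 + 18 = 274
Overhead % = 18 / 274 * 100 = 6.5693% -> 6.57% (2 dp)

6.57


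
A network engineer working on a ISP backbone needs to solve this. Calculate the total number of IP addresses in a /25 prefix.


Given: CIDR prefix /25
Host bits = 32 - 25 = 7
Total addresses = 2^7 = 128

128


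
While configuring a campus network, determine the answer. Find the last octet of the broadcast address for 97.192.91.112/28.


Given: IP = 97.192.91.112, prefix = /28
Host bits = 32 - 28 = 4
Network last octet = 112 AND mask = 112
Host part size = 2^4 - 1 = 15
Broadcast last octet = 112 OR 15 = 127

127


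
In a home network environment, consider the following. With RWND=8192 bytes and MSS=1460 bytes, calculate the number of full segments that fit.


Given: RWND = 8192 bytes, MSS = 1460 bytes
Full segments = floor(RWND / MSS)
Full segments = floor(8192 / 1460)
Full segments = floor(5.611) = 5

5


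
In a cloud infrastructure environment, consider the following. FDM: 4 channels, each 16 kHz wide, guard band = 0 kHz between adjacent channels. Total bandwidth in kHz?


Given: 4 channels, 16 kHz each, guard = 0 kHz
Channel bandwidth = 4 * 16 = 64 kHz
Guard bands = 3 gaps * 0 kHz = 0 kHz
Total = 64 + 0 = 64 kHz

64


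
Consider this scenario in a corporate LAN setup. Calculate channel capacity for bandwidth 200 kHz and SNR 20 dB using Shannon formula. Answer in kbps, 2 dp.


Given: B = 200 kHz, SNR = 20 dB
SNR linear = 10^(20/10) = 100
1 + SNR = 101
log2(101) = 6.6582114828
C = 200 * 1000 * 6.6582114828 = 1331642.2966 bps
C = 1331.642297 kbps -> 1331.64 kbps (2 dp)

1331.64


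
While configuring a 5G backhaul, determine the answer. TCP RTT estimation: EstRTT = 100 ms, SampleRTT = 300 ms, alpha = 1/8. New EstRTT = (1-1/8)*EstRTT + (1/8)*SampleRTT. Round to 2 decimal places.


Given: EstRTT = 100 ms, SampleRTT = 300 ms, alpha = 1/8
New EstRTT = (1 - alpha) * EstRTT + alpha * SampleRTT
(7/8) * 100 = 87.5
(1/8) * 300 = 37.5
New EstRTT = 87.5 + 37.5 = 125 ms -> 125.00 ms (2 dp)

125.00


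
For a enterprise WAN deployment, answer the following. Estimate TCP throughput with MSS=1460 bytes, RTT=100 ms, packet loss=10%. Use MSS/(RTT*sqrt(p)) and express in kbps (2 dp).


Given: MSS = 1460 bytes, RTT = 100 ms, loss = 10%
RTT in seconds = 100 / 1000 = 0.1
Loss rate = 10% = 0.1
sqrt(loss) = sqrt(0.1) = 0.316227766017
Throughput (bytes/s) = 1460 / (0.1 * 0.316227766017) = 46169.2538
Throughput (kbps) = 46169.2538 * 8 / 1000 = 369.354031 -> 369.35 kbps (2 dp)

369.35


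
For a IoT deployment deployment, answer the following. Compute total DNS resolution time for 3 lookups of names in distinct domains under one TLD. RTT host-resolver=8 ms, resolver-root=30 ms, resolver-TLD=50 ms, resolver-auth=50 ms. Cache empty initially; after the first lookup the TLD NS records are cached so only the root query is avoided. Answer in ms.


Lookup 1 (cold cache): local + root + TLD + auth = 8 + 30 + 50 + 50 = 138 ms
Lookups 2..3 (TLD NS cached -> skip root; new domain -> still ask TLD and auth): local + TLD + auth = 8 + 50 + 50 = 108 ms each
Remaining 2 lookups: 2 * 108 = 216 ms
Total = 138 + 216 = 354 ms

354


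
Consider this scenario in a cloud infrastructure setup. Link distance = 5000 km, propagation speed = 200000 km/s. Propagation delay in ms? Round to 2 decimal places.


Given: distance = 5000 km, speed = 200000 km/s
Delay = distance / speed = 5000 / 200000 seconds
Delay in ms = 5000 * 1000 / 200000
Delay = 25.0000 ms
Rounded to 2 dp = 25.00 ms

25.00


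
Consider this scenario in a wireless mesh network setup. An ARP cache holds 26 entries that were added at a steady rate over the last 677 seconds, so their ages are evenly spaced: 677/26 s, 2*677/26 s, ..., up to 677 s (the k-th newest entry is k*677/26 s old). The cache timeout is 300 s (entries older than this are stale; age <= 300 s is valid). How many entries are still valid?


Ages are k * 677/26 s for k = 1..26 (spacing = 26.0385 s).
Entry k is valid iff k * 677/26 <= 300 iff k <= 26 * 300 / 677 = 11.5214
n_valid = floor(11.5214) = 11
(n_stale = 26 - 11 = 15)

11


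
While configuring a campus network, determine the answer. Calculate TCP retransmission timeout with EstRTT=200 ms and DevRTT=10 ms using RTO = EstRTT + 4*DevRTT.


Given: EstRTT = 200 ms, DevRTT = 10 ms
Timeout = EstRTT + 4 * DevRTT
4 * DevRTT = 4 * 10 = 40
Timeout = 200 + 40 = 240 ms

240


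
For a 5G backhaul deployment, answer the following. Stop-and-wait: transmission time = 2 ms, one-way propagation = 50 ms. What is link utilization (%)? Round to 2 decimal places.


Given: Ttrans = 2 ms, Tprop = 50 ms
RTT = 2 * Tprop = 2 * 50 = 100 ms
U = Ttrans / (Ttrans + RTT)
U = 2 / (2 + 100)
U = 2 / 102 = 0.019608
U% = 1.96%

1.96


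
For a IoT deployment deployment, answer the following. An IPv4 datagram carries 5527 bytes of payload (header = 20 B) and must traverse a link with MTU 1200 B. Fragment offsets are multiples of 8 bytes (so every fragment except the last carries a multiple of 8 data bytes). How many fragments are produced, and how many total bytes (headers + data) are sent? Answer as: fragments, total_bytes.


Max data per non-final fragment = floor((MTU - header)/8)*8 = floor((1200 - 20)/8)*8 = floor(1180/8)*8 = 1176 B
Final fragment needs no 8-byte alignment: it can carry up to MTU - header = 1180 B
Non-final fragments needed = ceil((payload - 1180) / 1176) = ceil(4347/1176) = ceil(3.6964) = 4
Number of fragments = 4 + 1 = 5
Fragment sizes (data): 4 * 1176 B + 823 B (last, 823 <= 1180 OK)
Total bytes sent = payload + n_frags * header = 5527 + 5*20 = 5527 + 100 = 5627 B

5, 5627


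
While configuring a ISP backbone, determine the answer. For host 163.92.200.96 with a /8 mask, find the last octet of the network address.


Given: IP = 163.92.200.96, prefix = /8
Subnet mask = 255.0.0.0
Last octet of IP: 96
Last octet of mask: 0
Network last octet = 96 AND 0 = 0

0


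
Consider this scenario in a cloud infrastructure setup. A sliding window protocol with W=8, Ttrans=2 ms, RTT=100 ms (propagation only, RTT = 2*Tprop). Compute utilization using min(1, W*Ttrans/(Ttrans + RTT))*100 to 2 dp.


Given: W = 8, Ttrans = 2 ms, RTT = 100 ms (= 2 * Tprop, Tprop = 50 ms)
Cycle time = Ttrans + RTT = 2 + 100 = 102 ms (first packet sent until its ACK returns)
W * Ttrans = 8 * 2 = 16 ms of sending per cycle
W * Ttrans / (Ttrans + RTT) = 16 / 102 = 0.156863
U = min(1, 0.156863) = 0.156863
U% = 15.69%

15.69


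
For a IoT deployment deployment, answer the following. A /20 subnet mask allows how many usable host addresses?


Given: subnet mask /20
Host bits = 32 - 20 = 12
Total addresses = 2^12 = 4096
Usable hosts = 4096 - 2 (network + broadcast) = 4094

4094


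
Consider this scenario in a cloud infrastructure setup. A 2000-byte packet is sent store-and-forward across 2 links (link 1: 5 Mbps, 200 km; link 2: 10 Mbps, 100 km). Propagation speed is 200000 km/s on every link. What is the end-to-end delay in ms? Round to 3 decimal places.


Packet = 2000 bytes = 16000 bits. Store-and-forward: sum (t_trans + t_prop) per link.
Link 1: t_trans = 16000/(5*10^6) s = 3.2000 ms; t_prop = 200/200000 s = 1.0000 ms; subtotal = 4.2000 ms
Link 2: t_trans = 16000/(10*10^6) s = 1.6000 ms; t_prop = 100/200000 s = 0.5000 ms; subtotal = 2.1000 ms
End-to-end = 4.2000 + 2.1000 = 6.3000 ms -> 6.300 ms (3 dp)

6.300


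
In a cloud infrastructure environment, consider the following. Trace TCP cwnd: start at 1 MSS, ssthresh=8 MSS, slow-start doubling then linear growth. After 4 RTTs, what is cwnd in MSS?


RTT 0: cwnd = 1 MSS (initial)
RTT 1: cwnd = 2 MSS (slow start, doubled)
RTT 2: cwnd = 4 MSS (slow start, doubled)
RTT 3: cwnd = 8 MSS (slow start, doubled)
RTT 4: cwnd = 9 MSS (congestion avoidance, +1)

9


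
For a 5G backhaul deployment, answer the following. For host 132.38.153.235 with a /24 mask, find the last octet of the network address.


Given: IP = 132.38.153.235, prefix = /24
Subnet mask = 255.255.255.0
Last octet of IP: 235
Last octet of mask: 0
Network last octet = 235 AND 0 = 0

0


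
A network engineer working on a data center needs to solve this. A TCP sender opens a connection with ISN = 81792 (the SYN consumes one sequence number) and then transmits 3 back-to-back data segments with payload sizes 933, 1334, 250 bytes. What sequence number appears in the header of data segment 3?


The SYN occupies sequence number ISN = 81792, so the first data byte is ISN + 1 = 81793.
SEQ of data segment i = (ISN + 1) + sum of payload sizes of segments 1..i-1.
Segment 1: SEQ = 81793, payload = 933 bytes
Segment 2: SEQ = 82726, payload = 1334 bytes
Segment 3: SEQ = 84060, payload = 250 bytes
SEQ of segment 3 = 81793 + 933 + 1334 = 84060

84060


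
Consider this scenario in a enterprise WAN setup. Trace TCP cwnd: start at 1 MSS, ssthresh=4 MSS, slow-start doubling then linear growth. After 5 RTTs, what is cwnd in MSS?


RTT 0: cwnd = 1 MSS (initial)
RTT 1: cwnd = 2 MSS (slow start, doubled)
RTT 2: cwnd = 4 MSS (slow start, doubled)
RTT 3: cwnd = 5 MSS (congestion avoidance, +1)
RTT 4: cwnd = 6 MSS (congestion avoidance, +1)
RTT 5: cwnd = 7 MSS (congestion avoidance, +1)

7


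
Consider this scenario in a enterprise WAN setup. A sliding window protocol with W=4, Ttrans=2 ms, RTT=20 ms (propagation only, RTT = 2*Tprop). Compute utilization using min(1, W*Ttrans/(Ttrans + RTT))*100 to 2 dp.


Given: W = 4, Ttrans = 2 ms, RTT = 20 ms (= 2 * Tprop, Tprop = 10 ms)
Cycle time = Ttrans + RTT = 2 + 20 = 22 ms (first packet sent until its ACK returns)
W * Ttrans = 4 * 2 = 8 ms of sending per cycle
W * Ttrans / (Ttrans + RTT) = 8 / 22 = 0.363636
U = min(1, 0.363636) = 0.363636
U% = 36.36%

36.36


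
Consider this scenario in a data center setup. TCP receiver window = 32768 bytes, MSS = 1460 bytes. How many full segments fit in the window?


Given: RWND = 32768 bytes, MSS = 1460 bytes
Full segments = floor(RWND / MSS)
Full segments = floor(32768 / 1460)
Full segments = floor(22.4438) = 22

22


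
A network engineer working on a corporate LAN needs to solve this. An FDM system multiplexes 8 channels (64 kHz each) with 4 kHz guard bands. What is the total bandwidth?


Given: 8 channels, 64 kHz each, guard = 4 kHz
Channel bandwidth = 8 * 64 = 512 kHz
Guard bands = 7 gaps * 4 kHz = 28 kHz
Total = 512 + 28 = 540 kHz

540


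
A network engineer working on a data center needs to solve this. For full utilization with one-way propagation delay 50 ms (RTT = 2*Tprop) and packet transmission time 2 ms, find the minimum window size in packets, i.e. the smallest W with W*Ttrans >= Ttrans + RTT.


Given: Ttrans = 2 ms, RTT = 100 ms (= 2 * Tprop, Tprop = 50 ms)
Time until first ACK returns = Ttrans + RTT = 2 + 100 = 102 ms
Need W * Ttrans >= Ttrans + RTT  ->  W >= (Ttrans + RTT) / Ttrans
(Ttrans + RTT) / Ttrans = 102 / 2 = 51
W_min = ceil(51) = 51

51


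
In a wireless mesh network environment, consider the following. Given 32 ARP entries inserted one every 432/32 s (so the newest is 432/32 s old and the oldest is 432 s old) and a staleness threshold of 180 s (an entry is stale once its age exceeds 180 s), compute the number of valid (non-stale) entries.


Ages are k * 432/32 s for k = 1..32 (spacing = 13.5000 s).
Entry k is valid iff k * 432/32 <= 180 iff k <= 32 * 180 / 432 = 13.3333
n_valid = floor(13.3333) = 13
(n_stale = 32 - 13 = 19)

13


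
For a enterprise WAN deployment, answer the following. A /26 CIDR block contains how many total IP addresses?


Given: CIDR prefix /26
Host bits = 32 - 26 = 6
Total addresses = 2^6 = 64

64


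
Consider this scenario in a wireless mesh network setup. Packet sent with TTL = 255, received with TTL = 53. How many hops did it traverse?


Given: initial TTL = 255, received TTL = 53
Hops = initial TTL - received TTL
Hops = 255 - 53 = 202

202


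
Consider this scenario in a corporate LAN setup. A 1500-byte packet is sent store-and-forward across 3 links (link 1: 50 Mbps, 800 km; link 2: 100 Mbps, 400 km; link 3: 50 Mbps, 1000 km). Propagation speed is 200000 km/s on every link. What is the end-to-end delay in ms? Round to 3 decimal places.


Packet = 1500 bytes = 12000 bits. Store-and-forward: sum (t_trans + t_prop) per link.
Link 1: t_trans = 12000/(50*10^6) s = 0.2400 ms; t_prop = 800/200000 s = 4.0000 ms; subtotal = 4.2400 ms
Link 2: t_trans = 12000/(100*10^6) s = 0.1200 ms; t_prop = 400/200000 s = 2.0000 ms; subtotal = 2.1200 ms
Link 3: t_trans = 12000/(50*10^6) s = 0.2400 ms; t_prop = 1000/200000 s = 5.0000 ms; subtotal = 5.2400 ms
End-to-end = 4.2400 + 2.1200 + 5.2400 = 11.6000 ms -> 11.600 ms (3 dp)

11.600


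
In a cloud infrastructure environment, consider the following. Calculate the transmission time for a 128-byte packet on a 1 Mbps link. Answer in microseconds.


Given: packet = 128 bytes, bandwidth = 1 Mbps
Packet in bits = 128 * 8 = 1024 bits
Bandwidth = 1 * 10^6 = 1000000 bps
Time = 1024 / 1000000 seconds
Time in us = 1024 * 10^6 / 1000000 = 1024

1024


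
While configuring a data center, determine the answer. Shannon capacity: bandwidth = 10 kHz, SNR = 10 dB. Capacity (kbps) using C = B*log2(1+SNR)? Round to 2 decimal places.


Given: B = 10 kHz, SNR = 10 dB
SNR linear = 10^(10/10) = 10
1 + SNR = 11
log2(11) = 3.4594316186
C = 10 * 1000 * 3.4594316186 = 34594.3162 bps
C = 34.594316 kbps -> 34.59 kbps (2 dp)

34.59


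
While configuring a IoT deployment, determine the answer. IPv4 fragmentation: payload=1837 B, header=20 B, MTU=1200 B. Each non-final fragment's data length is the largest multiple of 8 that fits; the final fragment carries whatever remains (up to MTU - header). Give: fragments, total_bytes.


Max data per non-final fragment = floor((MTU - header)/8)*8 = floor((1200 - 20)/8)*8 = floor(1180/8)*8 = 1176 B
Final fragment needs no 8-byte alignment: it can carry up to MTU - header = 1180 B
Non-final fragments needed = ceil((payload - 1180) / 1176) = ceil(657/1176) = ceil(0.5587) = 1
Number of fragments = 1 + 1 = 2
Fragment sizes (data): 1 * 1176 B + 661 B (last, 661 <= 1180 OK)
Total bytes sent = payload + n_frags * header = 1837 + 2*20 = 1837 + 40 = 1877 B

2, 1877


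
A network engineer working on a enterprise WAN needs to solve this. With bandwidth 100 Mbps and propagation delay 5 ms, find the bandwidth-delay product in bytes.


Given: bandwidth = 100 Mbps, delay = 5 ms
BDP in bits = 100 * 10^6 * 5 / 1000
BDP in bits = 500000
BDP in bytes = 500000 / 8 = 62500

62500


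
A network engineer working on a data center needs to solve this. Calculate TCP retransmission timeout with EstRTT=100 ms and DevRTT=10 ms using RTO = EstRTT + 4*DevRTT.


Given: EstRTT = 100 ms, DevRTT = 10 ms
Timeout = EstRTT + 4 * DevRTT
4 * DevRTT = 4 * 10 = 40
Timeout = 100 + 40 = 140 ms

140


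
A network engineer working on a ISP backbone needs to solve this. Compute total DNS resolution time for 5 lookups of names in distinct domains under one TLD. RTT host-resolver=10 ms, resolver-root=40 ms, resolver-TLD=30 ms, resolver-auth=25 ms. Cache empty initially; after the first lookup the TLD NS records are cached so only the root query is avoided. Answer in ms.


Lookup 1 (cold cache): local + root + TLD + auth = 10 + 40 + 30 + 25 = 105 ms
Lookups 2..5 (TLD NS cached -> skip root; new domain -> still ask TLD and auth): local + TLD + auth = 10 + 30 + 25 = 65 ms each
Remaining 4 lookups: 4 * 65 = 260 ms
Total = 105 + 260 = 365 ms

365


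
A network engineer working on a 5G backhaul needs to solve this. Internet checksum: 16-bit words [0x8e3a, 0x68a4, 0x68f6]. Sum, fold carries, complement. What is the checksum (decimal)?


Given words: [0x8e3a, 0x68a4, 0x68f6]
Step 1: Sum all words
Raw sum = 36410 + 26788 + 26870 = 90068
Step 2: Fold carry: (24532 + 1) = 24533
One's complement = ~24533 & 0xFFFF = 41002

41002


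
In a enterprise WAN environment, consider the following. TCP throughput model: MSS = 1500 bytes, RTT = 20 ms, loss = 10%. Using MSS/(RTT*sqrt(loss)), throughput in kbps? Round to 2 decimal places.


Given: MSS = 1500 bytes, RTT = 20 ms, loss = 10%
RTT in seconds = 20 / 1000 = 0.02
Loss rate = 10% = 0.1
sqrt(loss) = sqrt(0.1) = 0.316227766017
Throughput (bytes/s) = 1500 / (0.02 * 0.316227766017) = 237170.8245
Throughput (kbps) = 237170.8245 * 8 / 1000 = 1897.366596 -> 1897.37 kbps (2 dp)

1897.37


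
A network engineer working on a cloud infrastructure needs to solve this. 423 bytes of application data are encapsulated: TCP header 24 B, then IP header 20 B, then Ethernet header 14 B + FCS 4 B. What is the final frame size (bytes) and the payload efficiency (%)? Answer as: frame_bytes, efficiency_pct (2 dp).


TCP segment = 423 + 24 = 447 B
IP packet = 447 + 20 = 467 B
Ethernet frame = 467 + 14 + 4 = 485 B
Efficiency = app / frame = 423 / 485 = 0.872165 = 87.2165% -> 87.22% (2 dp)

485, 87.22


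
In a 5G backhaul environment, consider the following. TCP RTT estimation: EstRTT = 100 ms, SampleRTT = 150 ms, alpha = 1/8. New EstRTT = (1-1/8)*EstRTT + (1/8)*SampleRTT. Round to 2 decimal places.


Given: EstRTT = 100 ms, SampleRTT = 150 ms, alpha = 1/8
New EstRTT = (1 - alpha) * EstRTT + alpha * SampleRTT
(7/8) * 100 = 87.5
(1/8) * 150 = 18.75
New EstRTT = 87.5 + 18.75 = 106.25 ms -> 106.25 ms (2 dp)

106.25


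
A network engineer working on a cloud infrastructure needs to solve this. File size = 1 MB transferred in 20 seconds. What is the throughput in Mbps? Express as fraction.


Given: file = 1 MB, time = 20 s
File in Mb = 1 * 8 = 8 Mb
Throughput = 8 / 20 Mbps
Throughput = 2/5 Mbps

2/5


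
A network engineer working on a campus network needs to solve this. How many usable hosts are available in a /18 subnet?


Given: subnet mask /18
Host bits = 32 - 18 = 14
Total addresses = 2^14 = 16384
Usable hosts = 16384 - 2 (network + broadcast) = 16382

16382


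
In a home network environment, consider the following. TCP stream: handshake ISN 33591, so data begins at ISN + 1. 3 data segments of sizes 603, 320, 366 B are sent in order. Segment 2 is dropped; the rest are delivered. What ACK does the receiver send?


SYN uses sequence number 33591; first data byte = ISN + 1 = 33592.
Segment 1: SEQ = 33592, len = 603 B, covers [33592, 34194]
Segment 2: SEQ = 34195, len = 320 B, covers [34195, 34514] [LOST]
Segment 3: SEQ = 34515, len = 366 B, covers [34515, 34880]
In-order data received: bytes [33592, 34194] (segments 1..1).
Segment 2 missing -> gap begins at byte 34195; later segments buffered out of order.
Cumulative ACK = next expected in-order byte = 33592 + 603 = 34195

34195
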